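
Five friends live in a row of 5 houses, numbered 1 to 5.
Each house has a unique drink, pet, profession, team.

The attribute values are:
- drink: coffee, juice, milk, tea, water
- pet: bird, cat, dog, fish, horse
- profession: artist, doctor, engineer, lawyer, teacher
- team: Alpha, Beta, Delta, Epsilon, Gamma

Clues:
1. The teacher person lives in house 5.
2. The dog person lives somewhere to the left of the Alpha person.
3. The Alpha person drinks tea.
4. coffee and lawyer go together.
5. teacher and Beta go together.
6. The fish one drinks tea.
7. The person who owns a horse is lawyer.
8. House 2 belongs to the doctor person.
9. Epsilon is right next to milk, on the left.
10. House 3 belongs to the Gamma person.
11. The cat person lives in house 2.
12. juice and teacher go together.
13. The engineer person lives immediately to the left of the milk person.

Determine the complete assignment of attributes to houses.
Solution:

House | Drink | Pet | Profession | Team
---------------------------------------
  1   | water | dog | engineer | Epsilon
  2   | milk | cat | doctor | Delta
  3   | coffee | horse | lawyer | Gamma
  4   | tea | fish | artist | Alpha
  5   | juice | bird | teacher | Beta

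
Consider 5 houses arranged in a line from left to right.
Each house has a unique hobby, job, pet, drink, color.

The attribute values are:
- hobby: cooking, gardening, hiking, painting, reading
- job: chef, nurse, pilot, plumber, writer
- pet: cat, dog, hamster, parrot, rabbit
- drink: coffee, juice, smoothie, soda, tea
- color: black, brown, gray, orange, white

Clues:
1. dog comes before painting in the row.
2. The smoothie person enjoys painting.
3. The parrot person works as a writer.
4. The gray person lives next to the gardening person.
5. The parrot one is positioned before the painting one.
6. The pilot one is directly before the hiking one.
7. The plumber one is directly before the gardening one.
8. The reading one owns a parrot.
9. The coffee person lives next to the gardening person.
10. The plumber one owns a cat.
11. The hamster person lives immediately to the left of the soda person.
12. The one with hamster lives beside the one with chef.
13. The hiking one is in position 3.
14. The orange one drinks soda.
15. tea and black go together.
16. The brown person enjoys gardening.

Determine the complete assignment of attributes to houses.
Solution:

House | Hobby | Job | Pet | Drink | Color
-----------------------------------------
  1   | cooking | plumber | cat | coffee | gray
  2   | gardening | pilot | hamster | juice | brown
  3   | hiking | chef | dog | soda | orange
  4   | reading | writer | parrot | tea | black
  5   | painting | nurse | rabbit | smoothie | white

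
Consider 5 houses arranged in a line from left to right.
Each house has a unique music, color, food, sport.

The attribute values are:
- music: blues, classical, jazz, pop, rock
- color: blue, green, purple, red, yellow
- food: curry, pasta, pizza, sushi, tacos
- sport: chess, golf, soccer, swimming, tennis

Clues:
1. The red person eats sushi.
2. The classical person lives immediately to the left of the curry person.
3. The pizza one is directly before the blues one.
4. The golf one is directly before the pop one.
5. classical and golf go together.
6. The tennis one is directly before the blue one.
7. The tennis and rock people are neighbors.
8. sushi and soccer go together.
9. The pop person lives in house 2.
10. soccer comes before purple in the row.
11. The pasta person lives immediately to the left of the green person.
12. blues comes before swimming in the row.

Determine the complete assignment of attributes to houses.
Solution:

House | Music | Color | Food | Sport
------------------------------------
  1   | classical | yellow | pasta | golf
  2   | pop | green | curry | tennis
  3   | rock | blue | pizza | chess
  4   | blues | red | sushi | soccer
  5   | jazz | purple | tacos | swimming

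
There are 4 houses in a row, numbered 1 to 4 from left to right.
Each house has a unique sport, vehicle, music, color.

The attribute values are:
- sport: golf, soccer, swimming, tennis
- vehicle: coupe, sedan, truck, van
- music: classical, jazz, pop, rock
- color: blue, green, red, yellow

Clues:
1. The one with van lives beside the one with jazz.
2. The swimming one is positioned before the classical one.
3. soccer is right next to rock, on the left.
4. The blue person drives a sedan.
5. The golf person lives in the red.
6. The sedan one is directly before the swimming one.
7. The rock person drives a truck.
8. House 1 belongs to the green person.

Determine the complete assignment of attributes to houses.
Solution:

House | Sport | Vehicle | Music | Color
---------------------------------------
  1   | tennis | van | pop | green
  2   | soccer | sedan | jazz | blue
  3   | swimming | truck | rock | yellow
  4   | golf | coupe | classical | red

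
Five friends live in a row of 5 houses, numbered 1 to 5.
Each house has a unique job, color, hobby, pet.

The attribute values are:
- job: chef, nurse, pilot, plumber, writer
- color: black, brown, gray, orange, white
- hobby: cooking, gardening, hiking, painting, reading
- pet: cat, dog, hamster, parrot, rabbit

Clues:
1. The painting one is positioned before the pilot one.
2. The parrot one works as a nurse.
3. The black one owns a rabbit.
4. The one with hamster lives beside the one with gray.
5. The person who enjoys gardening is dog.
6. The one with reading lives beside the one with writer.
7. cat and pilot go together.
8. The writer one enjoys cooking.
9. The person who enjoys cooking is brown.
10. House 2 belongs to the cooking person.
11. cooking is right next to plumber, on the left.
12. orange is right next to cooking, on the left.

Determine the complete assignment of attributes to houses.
Solution:

House | Job | Color | Hobby | Pet
---------------------------------
  1   | nurse | orange | reading | parrot
  2   | writer | brown | cooking | hamster
  3   | plumber | gray | gardening | dog
  4   | chef | black | painting | rabbit
  5   | pilot | white | hiking | cat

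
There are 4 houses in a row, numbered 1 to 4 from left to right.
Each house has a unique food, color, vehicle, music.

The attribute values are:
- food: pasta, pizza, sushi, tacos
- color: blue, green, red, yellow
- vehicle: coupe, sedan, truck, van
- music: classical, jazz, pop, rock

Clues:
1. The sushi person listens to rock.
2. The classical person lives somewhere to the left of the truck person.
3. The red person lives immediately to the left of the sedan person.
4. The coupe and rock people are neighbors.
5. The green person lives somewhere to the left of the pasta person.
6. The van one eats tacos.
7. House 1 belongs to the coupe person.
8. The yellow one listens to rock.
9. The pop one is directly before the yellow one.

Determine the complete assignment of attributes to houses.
Solution:

House | Food | Color | Vehicle | Music
--------------------------------------
  1   | pizza | red | coupe | pop
  2   | sushi | yellow | sedan | rock
  3   | tacos | green | van | classical
  4   | pasta | blue | truck | jazz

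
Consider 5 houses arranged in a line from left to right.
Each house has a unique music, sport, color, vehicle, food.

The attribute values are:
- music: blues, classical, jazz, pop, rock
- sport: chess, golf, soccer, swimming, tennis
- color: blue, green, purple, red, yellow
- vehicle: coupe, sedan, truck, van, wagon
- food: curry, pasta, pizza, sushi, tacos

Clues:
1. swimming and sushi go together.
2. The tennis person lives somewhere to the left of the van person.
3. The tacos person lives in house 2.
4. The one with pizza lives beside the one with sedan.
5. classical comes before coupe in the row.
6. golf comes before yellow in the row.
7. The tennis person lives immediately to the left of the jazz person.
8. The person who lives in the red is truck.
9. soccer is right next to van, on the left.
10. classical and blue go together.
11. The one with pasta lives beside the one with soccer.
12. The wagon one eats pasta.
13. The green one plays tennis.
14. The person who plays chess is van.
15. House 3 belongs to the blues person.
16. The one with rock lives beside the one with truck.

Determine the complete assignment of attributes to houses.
Solution:

House | Music | Sport | Color | Vehicle | Food
----------------------------------------------
  1   | rock | tennis | green | wagon | pasta
  2   | jazz | soccer | red | truck | tacos
  3   | blues | chess | purple | van | pizza
  4   | classical | golf | blue | sedan | curry
  5   | pop | swimming | yellow | coupe | sushi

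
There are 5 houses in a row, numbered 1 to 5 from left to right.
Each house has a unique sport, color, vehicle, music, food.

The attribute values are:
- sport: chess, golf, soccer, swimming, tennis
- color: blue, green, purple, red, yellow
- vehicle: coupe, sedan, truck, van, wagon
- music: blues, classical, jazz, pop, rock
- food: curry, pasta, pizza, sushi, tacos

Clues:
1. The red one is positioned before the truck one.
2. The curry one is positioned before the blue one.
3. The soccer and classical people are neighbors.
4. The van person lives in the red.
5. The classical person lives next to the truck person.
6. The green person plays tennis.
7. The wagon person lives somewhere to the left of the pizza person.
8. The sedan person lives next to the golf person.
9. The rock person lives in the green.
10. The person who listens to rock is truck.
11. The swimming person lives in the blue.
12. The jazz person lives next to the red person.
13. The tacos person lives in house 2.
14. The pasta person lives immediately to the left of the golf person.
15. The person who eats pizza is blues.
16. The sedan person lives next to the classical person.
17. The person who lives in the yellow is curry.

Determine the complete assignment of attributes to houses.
Solution:

House | Sport | Color | Vehicle | Music | Food
----------------------------------------------
  1   | soccer | purple | sedan | jazz | pasta
  2   | golf | red | van | classical | tacos
  3   | tennis | green | truck | rock | sushi
  4   | chess | yellow | wagon | pop | curry
  5   | swimming | blue | coupe | blues | pizza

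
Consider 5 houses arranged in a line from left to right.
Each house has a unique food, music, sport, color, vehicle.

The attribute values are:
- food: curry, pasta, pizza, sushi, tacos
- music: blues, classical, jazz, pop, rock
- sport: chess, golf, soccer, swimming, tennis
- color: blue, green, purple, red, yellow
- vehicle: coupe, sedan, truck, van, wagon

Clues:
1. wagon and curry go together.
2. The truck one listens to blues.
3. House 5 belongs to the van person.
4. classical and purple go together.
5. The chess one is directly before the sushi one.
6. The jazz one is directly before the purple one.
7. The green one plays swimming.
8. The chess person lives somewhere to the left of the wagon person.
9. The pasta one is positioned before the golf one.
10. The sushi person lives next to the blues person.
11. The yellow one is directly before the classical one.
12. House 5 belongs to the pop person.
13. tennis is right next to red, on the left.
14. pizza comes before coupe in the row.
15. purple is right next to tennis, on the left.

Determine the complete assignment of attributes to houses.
Solution:

House | Food | Music | Sport | Color | Vehicle
----------------------------------------------
  1   | pizza | jazz | chess | yellow | sedan
  2   | sushi | classical | soccer | purple | coupe
  3   | pasta | blues | tennis | blue | truck
  4   | curry | rock | golf | red | wagon
  5   | tacos | pop | swimming | green | van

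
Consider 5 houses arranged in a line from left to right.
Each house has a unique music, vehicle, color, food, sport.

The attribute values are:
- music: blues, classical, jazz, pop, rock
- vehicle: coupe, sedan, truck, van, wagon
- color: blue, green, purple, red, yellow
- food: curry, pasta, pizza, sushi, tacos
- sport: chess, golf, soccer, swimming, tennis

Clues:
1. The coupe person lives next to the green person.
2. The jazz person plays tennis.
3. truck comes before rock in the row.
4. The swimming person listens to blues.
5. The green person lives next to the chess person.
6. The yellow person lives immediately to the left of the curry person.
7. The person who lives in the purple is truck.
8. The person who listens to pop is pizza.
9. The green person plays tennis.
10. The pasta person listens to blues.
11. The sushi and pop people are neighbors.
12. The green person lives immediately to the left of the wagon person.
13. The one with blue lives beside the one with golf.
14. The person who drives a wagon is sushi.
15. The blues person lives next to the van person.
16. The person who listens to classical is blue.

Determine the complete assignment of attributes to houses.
Solution:

House | Music | Vehicle | Color | Food | Sport
----------------------------------------------
  1   | blues | coupe | yellow | pasta | swimming
  2   | jazz | van | green | curry | tennis
  3   | classical | wagon | blue | sushi | chess
  4   | pop | truck | purple | pizza | golf
  5   | rock | sedan | red | tacos | soccer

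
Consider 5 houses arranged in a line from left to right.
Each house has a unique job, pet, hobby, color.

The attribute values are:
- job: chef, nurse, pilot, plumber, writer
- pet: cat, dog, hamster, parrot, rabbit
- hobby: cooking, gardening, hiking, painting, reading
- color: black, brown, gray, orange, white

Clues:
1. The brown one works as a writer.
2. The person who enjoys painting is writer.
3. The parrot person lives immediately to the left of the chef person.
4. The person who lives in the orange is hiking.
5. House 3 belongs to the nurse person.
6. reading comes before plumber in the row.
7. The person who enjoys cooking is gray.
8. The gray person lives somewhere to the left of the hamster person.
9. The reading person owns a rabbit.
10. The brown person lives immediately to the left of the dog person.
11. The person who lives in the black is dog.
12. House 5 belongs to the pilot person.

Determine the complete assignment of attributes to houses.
Solution:

House | Job | Pet | Hobby | Color
---------------------------------
  1   | writer | parrot | painting | brown
  2   | chef | dog | gardening | black
  3   | nurse | rabbit | reading | white
  4   | plumber | cat | cooking | gray
  5   | pilot | hamster | hiking | orange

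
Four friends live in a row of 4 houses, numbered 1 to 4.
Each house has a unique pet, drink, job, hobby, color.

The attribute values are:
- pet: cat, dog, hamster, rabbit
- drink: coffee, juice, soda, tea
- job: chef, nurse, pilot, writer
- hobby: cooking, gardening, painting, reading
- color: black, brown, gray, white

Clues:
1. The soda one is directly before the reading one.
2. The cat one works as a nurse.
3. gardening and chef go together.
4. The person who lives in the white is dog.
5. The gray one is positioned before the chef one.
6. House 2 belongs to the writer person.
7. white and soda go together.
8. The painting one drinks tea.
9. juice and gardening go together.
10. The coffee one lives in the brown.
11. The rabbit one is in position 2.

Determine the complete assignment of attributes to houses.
Solution:

House | Pet | Drink | Job | Hobby | Color
-----------------------------------------
  1   | dog | soda | pilot | cooking | white
  2   | rabbit | coffee | writer | reading | brown
  3   | cat | tea | nurse | painting | gray
  4   | hamster | juice | chef | gardening | black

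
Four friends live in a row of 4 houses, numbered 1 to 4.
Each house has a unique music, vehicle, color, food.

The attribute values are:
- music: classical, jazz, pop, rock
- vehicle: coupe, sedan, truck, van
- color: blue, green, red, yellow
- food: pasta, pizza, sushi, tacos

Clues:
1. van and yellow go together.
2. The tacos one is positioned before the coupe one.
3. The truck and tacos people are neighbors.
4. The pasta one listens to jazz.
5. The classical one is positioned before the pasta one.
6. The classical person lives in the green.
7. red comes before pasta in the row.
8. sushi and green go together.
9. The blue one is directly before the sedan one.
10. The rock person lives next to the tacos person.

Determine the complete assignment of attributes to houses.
Solution:

House | Music | Vehicle | Color | Food
--------------------------------------
  1   | rock | truck | blue | pizza
  2   | pop | sedan | red | tacos
  3   | classical | coupe | green | sushi
  4   | jazz | van | yellow | pasta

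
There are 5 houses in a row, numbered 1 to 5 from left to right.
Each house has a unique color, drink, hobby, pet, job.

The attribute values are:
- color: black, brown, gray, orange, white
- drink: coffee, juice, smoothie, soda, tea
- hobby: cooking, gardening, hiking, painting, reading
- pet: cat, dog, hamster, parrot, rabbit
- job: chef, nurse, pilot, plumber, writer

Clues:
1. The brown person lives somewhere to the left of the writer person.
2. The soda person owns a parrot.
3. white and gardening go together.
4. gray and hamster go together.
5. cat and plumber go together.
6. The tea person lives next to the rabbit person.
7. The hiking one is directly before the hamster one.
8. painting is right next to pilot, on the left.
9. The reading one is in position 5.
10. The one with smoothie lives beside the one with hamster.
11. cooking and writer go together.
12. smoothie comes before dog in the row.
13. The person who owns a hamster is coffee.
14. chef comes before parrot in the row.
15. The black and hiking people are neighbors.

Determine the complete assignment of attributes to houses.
Solution:

House | Color | Drink | Hobby | Pet | Job
-----------------------------------------
  1   | black | tea | painting | cat | plumber
  2   | brown | smoothie | hiking | rabbit | pilot
  3   | gray | coffee | cooking | hamster | writer
  4   | white | juice | gardening | dog | chef
  5   | orange | soda | reading | parrot | nurse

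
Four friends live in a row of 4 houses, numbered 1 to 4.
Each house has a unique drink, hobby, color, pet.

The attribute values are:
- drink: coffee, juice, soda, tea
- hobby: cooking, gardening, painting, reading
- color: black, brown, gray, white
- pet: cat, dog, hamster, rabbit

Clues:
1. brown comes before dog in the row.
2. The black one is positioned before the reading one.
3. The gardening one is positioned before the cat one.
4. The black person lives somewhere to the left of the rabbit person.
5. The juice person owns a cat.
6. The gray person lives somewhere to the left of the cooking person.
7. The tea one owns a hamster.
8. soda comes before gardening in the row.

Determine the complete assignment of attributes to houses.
Solution:

House | Drink | Hobby | Color | Pet
-----------------------------------
  1   | tea | painting | black | hamster
  2   | soda | reading | brown | rabbit
  3   | coffee | gardening | gray | dog
  4   | juice | cooking | white | cat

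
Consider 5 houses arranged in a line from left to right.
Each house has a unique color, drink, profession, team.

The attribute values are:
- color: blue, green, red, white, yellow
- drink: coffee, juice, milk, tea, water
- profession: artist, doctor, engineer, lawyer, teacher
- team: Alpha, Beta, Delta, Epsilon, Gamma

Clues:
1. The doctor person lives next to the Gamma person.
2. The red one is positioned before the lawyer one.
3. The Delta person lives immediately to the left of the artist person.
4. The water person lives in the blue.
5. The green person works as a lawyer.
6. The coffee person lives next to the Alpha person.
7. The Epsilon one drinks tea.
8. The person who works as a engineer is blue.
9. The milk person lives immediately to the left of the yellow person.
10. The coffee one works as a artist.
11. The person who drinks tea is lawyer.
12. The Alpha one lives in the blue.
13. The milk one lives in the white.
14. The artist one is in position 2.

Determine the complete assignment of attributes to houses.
Solution:

House | Color | Drink | Profession | Team
-----------------------------------------
  1   | white | milk | doctor | Delta
  2   | yellow | coffee | artist | Gamma
  3   | blue | water | engineer | Alpha
  4   | red | juice | teacher | Beta
  5   | green | tea | lawyer | Epsilon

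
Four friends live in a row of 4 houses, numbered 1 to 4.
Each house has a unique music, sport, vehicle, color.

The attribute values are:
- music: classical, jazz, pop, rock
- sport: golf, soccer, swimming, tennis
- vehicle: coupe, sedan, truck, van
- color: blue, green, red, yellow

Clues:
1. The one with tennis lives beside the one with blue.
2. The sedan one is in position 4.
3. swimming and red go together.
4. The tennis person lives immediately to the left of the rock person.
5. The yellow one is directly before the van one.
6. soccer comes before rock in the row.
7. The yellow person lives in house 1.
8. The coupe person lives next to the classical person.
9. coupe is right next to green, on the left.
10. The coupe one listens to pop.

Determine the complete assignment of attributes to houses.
Solution:

House | Music | Sport | Vehicle | Color
---------------------------------------
  1   | pop | soccer | coupe | yellow
  2   | classical | tennis | van | green
  3   | rock | golf | truck | blue
  4   | jazz | swimming | sedan | red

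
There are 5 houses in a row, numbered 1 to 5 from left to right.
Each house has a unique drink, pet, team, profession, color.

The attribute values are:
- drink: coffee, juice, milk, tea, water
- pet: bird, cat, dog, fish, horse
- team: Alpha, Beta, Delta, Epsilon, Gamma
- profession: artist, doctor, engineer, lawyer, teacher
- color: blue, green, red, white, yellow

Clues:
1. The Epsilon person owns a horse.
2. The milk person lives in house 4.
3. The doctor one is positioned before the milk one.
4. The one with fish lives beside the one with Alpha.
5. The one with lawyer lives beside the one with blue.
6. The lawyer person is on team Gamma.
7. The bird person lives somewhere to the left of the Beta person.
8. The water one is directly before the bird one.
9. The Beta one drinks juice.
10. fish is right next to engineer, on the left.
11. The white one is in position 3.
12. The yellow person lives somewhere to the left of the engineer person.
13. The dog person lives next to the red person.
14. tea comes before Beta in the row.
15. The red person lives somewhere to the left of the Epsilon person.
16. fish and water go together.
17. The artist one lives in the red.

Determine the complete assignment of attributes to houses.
Solution:

House | Drink | Pet | Team | Profession | Color
-----------------------------------------------
  1   | water | fish | Gamma | lawyer | yellow
  2   | tea | bird | Alpha | engineer | blue
  3   | juice | dog | Beta | doctor | white
  4   | milk | cat | Delta | artist | red
  5   | coffee | horse | Epsilon | teacher | green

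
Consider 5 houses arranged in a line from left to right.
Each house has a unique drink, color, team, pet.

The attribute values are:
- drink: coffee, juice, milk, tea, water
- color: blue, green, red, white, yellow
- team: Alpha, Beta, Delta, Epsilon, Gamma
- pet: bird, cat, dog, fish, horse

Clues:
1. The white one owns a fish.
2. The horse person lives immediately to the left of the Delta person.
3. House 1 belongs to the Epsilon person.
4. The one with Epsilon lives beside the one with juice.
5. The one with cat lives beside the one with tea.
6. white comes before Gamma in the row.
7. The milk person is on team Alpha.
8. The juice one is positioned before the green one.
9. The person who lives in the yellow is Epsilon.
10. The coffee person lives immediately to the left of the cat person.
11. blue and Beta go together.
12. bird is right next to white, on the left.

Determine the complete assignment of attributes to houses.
Solution:

House | Drink | Color | Team | Pet
----------------------------------
  1   | coffee | yellow | Epsilon | horse
  2   | juice | red | Delta | cat
  3   | tea | blue | Beta | bird
  4   | milk | white | Alpha | fish
  5   | water | green | Gamma | dog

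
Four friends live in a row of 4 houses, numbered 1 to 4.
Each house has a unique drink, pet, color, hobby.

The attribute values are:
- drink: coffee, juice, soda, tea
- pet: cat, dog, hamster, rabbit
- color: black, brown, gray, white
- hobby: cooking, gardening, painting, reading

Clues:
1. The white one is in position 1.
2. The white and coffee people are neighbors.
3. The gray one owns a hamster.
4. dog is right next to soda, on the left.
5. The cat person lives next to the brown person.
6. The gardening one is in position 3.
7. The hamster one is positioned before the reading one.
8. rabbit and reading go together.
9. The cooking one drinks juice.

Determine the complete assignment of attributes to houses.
Solution:

House | Drink | Pet | Color | Hobby
-----------------------------------
  1   | juice | cat | white | cooking
  2   | coffee | dog | brown | painting
  3   | soda | hamster | gray | gardening
  4   | tea | rabbit | black | reading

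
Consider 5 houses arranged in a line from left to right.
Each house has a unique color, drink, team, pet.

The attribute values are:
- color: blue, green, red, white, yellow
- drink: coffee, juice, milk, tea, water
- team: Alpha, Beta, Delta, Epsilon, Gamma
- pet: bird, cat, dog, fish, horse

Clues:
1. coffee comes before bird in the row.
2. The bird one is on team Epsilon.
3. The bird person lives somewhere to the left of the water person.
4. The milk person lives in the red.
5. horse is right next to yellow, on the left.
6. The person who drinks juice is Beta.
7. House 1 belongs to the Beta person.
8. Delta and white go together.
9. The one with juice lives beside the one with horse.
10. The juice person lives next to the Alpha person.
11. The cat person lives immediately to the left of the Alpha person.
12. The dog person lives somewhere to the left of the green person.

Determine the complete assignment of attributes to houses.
Solution:

House | Color | Drink | Team | Pet
----------------------------------
  1   | blue | juice | Beta | cat
  2   | red | milk | Alpha | horse
  3   | yellow | coffee | Gamma | dog
  4   | green | tea | Epsilon | bird
  5   | white | water | Delta | fish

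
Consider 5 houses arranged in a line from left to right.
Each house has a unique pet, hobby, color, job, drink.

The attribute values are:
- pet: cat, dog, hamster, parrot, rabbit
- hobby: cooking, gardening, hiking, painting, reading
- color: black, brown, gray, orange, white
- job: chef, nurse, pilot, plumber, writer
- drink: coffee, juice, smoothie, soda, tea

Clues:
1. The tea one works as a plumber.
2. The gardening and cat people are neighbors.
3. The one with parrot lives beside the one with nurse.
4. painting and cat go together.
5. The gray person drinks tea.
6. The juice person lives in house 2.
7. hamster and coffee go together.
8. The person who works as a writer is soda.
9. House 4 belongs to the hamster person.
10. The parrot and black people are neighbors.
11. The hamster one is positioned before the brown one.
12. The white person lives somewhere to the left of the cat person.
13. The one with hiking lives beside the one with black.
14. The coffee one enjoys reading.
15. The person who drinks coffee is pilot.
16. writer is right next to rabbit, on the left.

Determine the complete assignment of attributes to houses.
Solution:

House | Pet | Hobby | Color | Job | Drink
-----------------------------------------
  1   | parrot | hiking | white | writer | soda
  2   | rabbit | gardening | black | nurse | juice
  3   | cat | painting | gray | plumber | tea
  4   | hamster | reading | orange | pilot | coffee
  5   | dog | cooking | brown | chef | smoothie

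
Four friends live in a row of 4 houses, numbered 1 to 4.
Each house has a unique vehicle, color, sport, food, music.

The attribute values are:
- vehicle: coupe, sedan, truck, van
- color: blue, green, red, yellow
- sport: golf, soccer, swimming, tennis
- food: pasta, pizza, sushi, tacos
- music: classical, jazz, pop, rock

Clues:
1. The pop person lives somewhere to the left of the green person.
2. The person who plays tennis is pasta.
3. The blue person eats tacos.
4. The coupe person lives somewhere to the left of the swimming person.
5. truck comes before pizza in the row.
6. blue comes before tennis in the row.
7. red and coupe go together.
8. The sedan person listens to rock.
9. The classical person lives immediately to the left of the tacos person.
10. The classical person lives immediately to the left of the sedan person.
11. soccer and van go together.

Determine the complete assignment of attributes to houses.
Solution:

House | Vehicle | Color | Sport | Food | Music
----------------------------------------------
  1   | coupe | red | golf | sushi | classical
  2   | sedan | blue | swimming | tacos | rock
  3   | truck | yellow | tennis | pasta | pop
  4   | van | green | soccer | pizza | jazz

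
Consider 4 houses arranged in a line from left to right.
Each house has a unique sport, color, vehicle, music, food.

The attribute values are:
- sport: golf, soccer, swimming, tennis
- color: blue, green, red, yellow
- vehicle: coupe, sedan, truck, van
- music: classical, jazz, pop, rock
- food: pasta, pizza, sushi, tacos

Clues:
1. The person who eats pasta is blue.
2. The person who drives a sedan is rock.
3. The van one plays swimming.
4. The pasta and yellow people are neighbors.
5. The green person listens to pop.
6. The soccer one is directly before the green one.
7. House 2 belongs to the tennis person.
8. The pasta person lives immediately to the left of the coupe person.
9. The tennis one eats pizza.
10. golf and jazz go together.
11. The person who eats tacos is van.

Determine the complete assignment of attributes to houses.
Solution:

House | Sport | Color | Vehicle | Music | Food
----------------------------------------------
  1   | golf | blue | truck | jazz | pasta
  2   | tennis | yellow | coupe | classical | pizza
  3   | soccer | red | sedan | rock | sushi
  4   | swimming | green | van | pop | tacos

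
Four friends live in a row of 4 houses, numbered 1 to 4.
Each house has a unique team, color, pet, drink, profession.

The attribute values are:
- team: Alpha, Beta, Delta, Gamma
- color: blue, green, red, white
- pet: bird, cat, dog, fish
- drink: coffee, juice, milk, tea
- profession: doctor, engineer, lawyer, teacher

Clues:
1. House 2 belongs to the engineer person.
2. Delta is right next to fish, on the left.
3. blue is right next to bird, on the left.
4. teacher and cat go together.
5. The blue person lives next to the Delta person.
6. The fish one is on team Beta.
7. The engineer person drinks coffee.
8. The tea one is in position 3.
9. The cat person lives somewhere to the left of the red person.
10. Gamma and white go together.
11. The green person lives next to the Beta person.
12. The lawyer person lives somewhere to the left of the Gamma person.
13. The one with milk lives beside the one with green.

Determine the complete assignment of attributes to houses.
Solution:

House | Team | Color | Pet | Drink | Profession
-----------------------------------------------
  1   | Alpha | blue | cat | milk | teacher
  2   | Delta | green | bird | coffee | engineer
  3   | Beta | red | fish | tea | lawyer
  4   | Gamma | white | dog | juice | doctor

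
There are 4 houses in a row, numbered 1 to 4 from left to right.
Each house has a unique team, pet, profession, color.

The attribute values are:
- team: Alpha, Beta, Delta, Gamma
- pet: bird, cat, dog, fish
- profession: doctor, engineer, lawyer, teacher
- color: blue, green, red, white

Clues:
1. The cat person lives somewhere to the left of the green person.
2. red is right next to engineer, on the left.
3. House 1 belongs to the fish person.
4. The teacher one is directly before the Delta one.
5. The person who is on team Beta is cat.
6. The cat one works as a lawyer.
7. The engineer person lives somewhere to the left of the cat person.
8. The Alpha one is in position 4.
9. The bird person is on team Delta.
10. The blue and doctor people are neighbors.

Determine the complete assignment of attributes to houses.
Solution:

House | Team | Pet | Profession | Color
---------------------------------------
  1   | Gamma | fish | teacher | red
  2   | Delta | bird | engineer | white
  3   | Beta | cat | lawyer | blue
  4   | Alpha | dog | doctor | green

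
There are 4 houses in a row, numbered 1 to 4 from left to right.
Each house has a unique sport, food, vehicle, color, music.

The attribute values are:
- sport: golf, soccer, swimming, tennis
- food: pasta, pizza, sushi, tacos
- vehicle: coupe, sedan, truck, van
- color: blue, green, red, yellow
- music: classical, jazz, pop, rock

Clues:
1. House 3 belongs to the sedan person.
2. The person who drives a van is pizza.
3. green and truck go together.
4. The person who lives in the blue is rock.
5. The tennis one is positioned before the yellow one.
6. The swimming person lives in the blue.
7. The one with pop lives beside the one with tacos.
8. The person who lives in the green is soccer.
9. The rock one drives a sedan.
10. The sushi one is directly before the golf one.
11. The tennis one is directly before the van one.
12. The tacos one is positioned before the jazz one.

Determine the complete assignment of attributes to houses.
Solution:

House | Sport | Food | Vehicle | Color | Music
----------------------------------------------
  1   | tennis | sushi | coupe | red | classical
  2   | golf | pizza | van | yellow | pop
  3   | swimming | tacos | sedan | blue | rock
  4   | soccer | pasta | truck | green | jazz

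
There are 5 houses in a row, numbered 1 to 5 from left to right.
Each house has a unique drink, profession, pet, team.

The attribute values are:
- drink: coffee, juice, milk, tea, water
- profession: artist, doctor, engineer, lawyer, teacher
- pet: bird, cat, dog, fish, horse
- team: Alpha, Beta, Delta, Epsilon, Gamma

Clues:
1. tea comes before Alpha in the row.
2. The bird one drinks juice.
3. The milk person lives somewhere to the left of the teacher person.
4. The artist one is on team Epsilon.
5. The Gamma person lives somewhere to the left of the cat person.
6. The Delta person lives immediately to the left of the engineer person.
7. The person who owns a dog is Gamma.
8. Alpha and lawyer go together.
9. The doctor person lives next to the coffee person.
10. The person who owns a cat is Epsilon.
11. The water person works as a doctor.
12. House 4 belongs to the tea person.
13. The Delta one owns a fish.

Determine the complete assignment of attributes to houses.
Solution:

House | Drink | Profession | Pet | Team
---------------------------------------
  1   | water | doctor | fish | Delta
  2   | coffee | engineer | dog | Gamma
  3   | milk | artist | cat | Epsilon
  4   | tea | teacher | horse | Beta
  5   | juice | lawyer | bird | Alpha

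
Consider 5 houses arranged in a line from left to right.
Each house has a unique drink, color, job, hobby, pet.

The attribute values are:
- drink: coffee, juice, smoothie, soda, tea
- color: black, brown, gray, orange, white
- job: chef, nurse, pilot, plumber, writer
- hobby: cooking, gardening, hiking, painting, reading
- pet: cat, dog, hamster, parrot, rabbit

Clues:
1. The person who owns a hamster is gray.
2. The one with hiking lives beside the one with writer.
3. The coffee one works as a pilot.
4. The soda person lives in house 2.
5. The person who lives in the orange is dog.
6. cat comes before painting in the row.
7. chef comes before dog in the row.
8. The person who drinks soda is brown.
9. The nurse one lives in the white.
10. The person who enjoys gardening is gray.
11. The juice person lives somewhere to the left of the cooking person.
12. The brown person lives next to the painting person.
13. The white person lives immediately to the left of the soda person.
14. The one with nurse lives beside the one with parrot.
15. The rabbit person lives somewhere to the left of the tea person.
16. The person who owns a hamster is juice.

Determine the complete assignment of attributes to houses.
Solution:

House | Drink | Color | Job | Hobby | Pet
-----------------------------------------
  1   | smoothie | white | nurse | hiking | cat
  2   | soda | brown | writer | reading | parrot
  3   | coffee | black | pilot | painting | rabbit
  4   | juice | gray | chef | gardening | hamster
  5   | tea | orange | plumber | cooking | dog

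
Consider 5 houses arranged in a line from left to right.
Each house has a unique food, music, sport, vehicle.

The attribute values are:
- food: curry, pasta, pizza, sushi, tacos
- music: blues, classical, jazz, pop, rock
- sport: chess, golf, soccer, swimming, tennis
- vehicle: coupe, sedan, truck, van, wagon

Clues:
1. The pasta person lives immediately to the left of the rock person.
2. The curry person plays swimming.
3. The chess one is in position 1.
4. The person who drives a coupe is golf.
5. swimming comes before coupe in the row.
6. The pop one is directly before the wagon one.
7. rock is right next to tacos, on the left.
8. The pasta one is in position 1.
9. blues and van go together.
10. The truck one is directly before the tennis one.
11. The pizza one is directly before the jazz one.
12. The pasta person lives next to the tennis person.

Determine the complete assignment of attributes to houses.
Solution:

House | Food | Music | Sport | Vehicle
--------------------------------------
  1   | pasta | pop | chess | truck
  2   | pizza | rock | tennis | wagon
  3   | tacos | jazz | soccer | sedan
  4   | curry | blues | swimming | van
  5   | sushi | classical | golf | coupe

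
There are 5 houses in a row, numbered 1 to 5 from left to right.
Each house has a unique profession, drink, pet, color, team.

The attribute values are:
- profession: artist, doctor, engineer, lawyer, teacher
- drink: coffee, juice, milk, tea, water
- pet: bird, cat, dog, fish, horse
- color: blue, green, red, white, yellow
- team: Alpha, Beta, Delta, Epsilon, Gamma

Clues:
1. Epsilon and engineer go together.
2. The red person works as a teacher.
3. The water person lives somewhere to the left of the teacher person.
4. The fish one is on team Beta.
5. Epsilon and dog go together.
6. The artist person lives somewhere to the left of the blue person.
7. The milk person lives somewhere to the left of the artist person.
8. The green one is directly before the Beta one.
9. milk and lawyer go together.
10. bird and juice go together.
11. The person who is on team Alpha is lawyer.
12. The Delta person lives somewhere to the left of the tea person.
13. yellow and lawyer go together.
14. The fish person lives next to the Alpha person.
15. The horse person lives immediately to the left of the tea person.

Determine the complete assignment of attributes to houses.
Solution:

House | Profession | Drink | Pet | Color | Team
-----------------------------------------------
  1   | doctor | water | horse | green | Delta
  2   | teacher | tea | fish | red | Beta
  3   | lawyer | milk | cat | yellow | Alpha
  4   | artist | juice | bird | white | Gamma
  5   | engineer | coffee | dog | blue | Epsilon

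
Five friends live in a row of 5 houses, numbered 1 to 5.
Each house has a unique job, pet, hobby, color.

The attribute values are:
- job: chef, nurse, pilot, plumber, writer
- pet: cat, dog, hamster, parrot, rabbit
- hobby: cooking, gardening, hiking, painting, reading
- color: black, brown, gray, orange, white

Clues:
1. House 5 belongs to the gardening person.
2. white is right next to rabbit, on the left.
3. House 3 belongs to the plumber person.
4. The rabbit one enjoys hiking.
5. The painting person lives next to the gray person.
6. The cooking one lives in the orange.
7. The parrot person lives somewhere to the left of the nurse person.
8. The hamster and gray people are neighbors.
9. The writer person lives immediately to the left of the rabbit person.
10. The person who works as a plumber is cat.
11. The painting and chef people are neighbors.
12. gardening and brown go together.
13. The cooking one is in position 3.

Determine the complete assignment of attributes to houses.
Solution:

House | Job | Pet | Hobby | Color
---------------------------------
  1   | writer | hamster | painting | white
  2   | chef | rabbit | hiking | gray
  3   | plumber | cat | cooking | orange
  4   | pilot | parrot | reading | black
  5   | nurse | dog | gardening | brown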